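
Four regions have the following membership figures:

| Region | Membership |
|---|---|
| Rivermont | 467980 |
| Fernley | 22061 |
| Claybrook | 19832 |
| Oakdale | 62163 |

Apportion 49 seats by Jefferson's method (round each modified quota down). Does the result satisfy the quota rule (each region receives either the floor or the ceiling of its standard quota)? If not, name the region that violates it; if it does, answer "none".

Rivermont

Standard quotas: Rivermont 40.087, Fernley 1.890, Claybrook 1.699, Oakdale 5.325.
Jefferson allocation: Rivermont 42, Fernley 1, Claybrook 1, Oakdale 5.
Rivermont has quota 40.087 (lower 40, upper 41) but receives 42 — outside the quota interval.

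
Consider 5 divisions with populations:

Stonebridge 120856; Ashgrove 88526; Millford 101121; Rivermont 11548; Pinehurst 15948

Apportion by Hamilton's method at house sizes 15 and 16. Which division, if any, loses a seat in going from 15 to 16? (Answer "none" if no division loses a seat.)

Rivermont

At 15 seats: Stonebridge 5, Ashgrove 4, Millford 4, Rivermont 1, Pinehurst 1.
At 16 seats: Stonebridge 6, Ashgrove 4, Millford 5, Rivermont 0, Pinehurst 1.
Rivermont drops from 1 to 0.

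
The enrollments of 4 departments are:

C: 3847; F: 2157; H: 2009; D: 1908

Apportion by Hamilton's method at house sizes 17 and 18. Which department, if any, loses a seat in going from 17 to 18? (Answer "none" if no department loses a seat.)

none

At 17 seats: C 7, F 4, H 3, D 3.
At 18 seats: C 7, F 4, H 4, D 3.
No department's allocation decreased.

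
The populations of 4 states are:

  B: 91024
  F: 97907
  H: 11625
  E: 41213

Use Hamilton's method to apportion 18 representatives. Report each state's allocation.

B: 7, F: 7, H: 1, E: 3

Standard divisor: 241769 ÷ 18 ≈ 13431.611.
Standard quotas: B 6.7768, F 7.2893, H 0.8655, E 3.0684.
Lower quotas: B 6, F 7, H 0, E 3 (sum 16, leaving 2 seats).
Remainders in descending order: H 0.8655, B 0.7768, F 0.2893, E 0.0684.
The surplus seats go to H, B.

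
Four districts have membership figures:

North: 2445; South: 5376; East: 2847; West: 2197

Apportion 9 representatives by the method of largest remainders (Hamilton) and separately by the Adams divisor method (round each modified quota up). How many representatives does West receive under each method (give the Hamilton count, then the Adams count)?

1 and 2

Hamilton: North 2, South 4, East 2, West 1.
Adams: North 2, South 3, East 2, West 2.
West gets 1 under Hamilton and 2 under Adams.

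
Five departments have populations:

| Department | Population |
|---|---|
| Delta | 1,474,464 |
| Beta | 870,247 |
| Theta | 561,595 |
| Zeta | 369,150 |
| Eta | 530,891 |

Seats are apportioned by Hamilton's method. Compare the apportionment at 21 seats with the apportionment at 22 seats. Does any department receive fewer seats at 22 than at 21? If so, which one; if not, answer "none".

At 21 seats: Delta 8, Beta 5, Theta 3, Zeta 2, Eta 3.
At 22 seats: Delta 9, Beta 5, Theta 3, Zeta 2, Eta 3.
No department's allocation decreased.

none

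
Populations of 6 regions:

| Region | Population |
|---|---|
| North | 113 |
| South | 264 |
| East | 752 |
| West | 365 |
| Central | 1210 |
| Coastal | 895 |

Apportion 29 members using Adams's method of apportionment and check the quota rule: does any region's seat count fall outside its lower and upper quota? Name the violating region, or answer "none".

none

Standard quotas: North 0.911, South 2.127, East 6.059, West 2.941, Central 9.750, Coastal 7.212.
Adams allocation: North 1, South 2, East 6, West 3, Central 10, Coastal 7.
Every allocation lies between the lower and upper quota.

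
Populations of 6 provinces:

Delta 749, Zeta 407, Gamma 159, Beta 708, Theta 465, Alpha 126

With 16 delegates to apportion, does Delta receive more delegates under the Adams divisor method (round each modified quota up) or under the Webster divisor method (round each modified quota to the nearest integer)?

Adams: Delta 4, Zeta 3, Gamma 1, Beta 4, Theta 3, Alpha 1.
Webster: Delta 5, Zeta 2, Gamma 1, Beta 4, Theta 3, Alpha 1.
Delta gets 4 under Adams and 5 under Webster.

Webster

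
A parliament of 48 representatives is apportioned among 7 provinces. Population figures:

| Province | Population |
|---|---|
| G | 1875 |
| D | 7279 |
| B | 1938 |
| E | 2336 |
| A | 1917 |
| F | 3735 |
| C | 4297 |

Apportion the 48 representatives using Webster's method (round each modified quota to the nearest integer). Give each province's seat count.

Standard divisor 23377/48 ≈ 487.021; standard quotas: G 3.850, D 14.946, B 3.979, E 4.797, A 3.936, F 7.669, C 8.823.
Rounding to the nearest integer gives 4, 15, 4, 5, 4, 8, 9 = 49 seats, so the divisor must be adjusted.
With modified divisor 500: modified quotas G 3.750, D 14.558, B 3.876, E 4.672, A 3.834, F 7.470, C 8.594.
Rounding to the nearest integer: G 4, D 15, B 4, E 5, A 4, F 7, C 9 (total 48).

G 4; D 15; B 4; E 5; A 4; F 7; C 9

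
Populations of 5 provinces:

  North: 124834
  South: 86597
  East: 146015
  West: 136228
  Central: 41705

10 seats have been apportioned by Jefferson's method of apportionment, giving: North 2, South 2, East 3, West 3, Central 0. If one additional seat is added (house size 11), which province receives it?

Priority for the next seat is population ÷ (current seats + 1).
Priorities: North 41611.333, South 28865.667, East 36503.750, West 34057.000, Central 41705.000.
Highest priority: Central.

Central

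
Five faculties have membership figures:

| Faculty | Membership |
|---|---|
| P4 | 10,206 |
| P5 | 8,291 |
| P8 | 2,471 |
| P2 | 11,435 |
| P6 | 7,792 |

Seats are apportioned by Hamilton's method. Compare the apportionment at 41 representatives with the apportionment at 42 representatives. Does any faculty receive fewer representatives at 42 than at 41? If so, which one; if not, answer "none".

P8

At 41 seats: P4 10, P5 8, P8 3, P2 12, P6 8.
At 42 seats: P4 11, P5 9, P8 2, P2 12, P6 8.
P8 drops from 3 to 2.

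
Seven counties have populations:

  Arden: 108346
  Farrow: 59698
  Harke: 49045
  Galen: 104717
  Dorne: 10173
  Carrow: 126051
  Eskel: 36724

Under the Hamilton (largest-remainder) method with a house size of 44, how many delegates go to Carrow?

11

The standard divisor is 494754/44 ≈ 11244.409.
Standard quotas: Arden 9.6355, Farrow 5.3091, Harke 4.3617, Galen 9.3128, Dorne 0.9047, Carrow 11.2101, Eskel 3.2660.
Lower quotas: Arden 9, Farrow 5, Harke 4, Galen 9, Dorne 0, Carrow 11, Eskel 3 (sum 41, leaving 3 seats).
Remainders in descending order: Dorne 0.9047, Arden 0.6355, Harke 0.3617, Galen 0.3128, Farrow 0.3091, Eskel 0.2660, Carrow 0.2101.
Largest remainders: Dorne, Arden, Harke receive the extra seats.
Carrow receives 11.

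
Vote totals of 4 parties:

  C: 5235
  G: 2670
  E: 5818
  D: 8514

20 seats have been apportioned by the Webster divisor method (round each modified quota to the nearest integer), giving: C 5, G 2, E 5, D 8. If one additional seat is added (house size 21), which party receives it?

Priority for the next seat is population ÷ (current seats + 0.5).
Priorities: C 951.818, G 1068.000, E 1057.818, D 1001.647.
Highest priority: G.

G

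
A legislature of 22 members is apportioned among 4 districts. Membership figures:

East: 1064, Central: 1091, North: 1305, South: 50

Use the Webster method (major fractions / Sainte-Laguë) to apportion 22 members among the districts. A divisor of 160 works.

East 7, Central 7, North 8, South 0

With modified divisor 160: modified quotas East 6.650, Central 6.819, North 8.156, South 0.312.
Rounding to the nearest integer: East 7, Central 7, North 8, South 0 (total 22).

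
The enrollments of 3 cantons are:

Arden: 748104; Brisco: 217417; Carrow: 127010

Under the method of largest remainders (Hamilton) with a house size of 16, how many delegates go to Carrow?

2

Standard divisor: 1092531 ÷ 16 ≈ 68283.188.
Standard quotas: Arden 10.9559, Brisco 3.1840, Carrow 1.8600.
Lower quotas: Arden 10, Brisco 3, Carrow 1 (sum 14, leaving 2 seats).
Remainders in descending order: Arden 0.9559, Carrow 0.8600, Brisco 0.1840.
The surplus seats go to Arden, Carrow.
Carrow receives 2.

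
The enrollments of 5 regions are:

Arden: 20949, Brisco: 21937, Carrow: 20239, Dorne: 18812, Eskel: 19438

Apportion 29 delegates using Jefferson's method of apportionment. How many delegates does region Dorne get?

5

Standard divisor 101375/29 ≈ 3495.69; standard quotas: Arden 5.993, Brisco 6.275, Carrow 5.790, Dorne 5.381, Eskel 5.561.
Rounding down gives 5, 6, 5, 5, 5 = 26 seats, so the divisor must be adjusted.
With modified divisor 3200: modified quotas Arden 6.547, Brisco 6.855, Carrow 6.325, Dorne 5.879, Eskel 6.074.
Rounding down: Arden 6, Brisco 6, Carrow 6, Dorne 5, Eskel 6 (total 29).
Dorne receives 5.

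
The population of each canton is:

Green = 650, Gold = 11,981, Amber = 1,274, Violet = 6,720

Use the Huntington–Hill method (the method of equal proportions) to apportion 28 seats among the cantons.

Green: 1, Gold: 16, Amber: 2, Violet: 9

With divisor 750: modified quotas Green 0.867, Gold 15.975, Amber 1.699, Violet 8.960.
Geometric-mean thresholds: Green (min 1), Gold √(15·16)=15.492, Amber √(1·2)=1.414, Violet √(8·9)=8.485.
Each quota rounded against its threshold gives Green 1, Gold 16, Amber 2, Violet 9 (total 28).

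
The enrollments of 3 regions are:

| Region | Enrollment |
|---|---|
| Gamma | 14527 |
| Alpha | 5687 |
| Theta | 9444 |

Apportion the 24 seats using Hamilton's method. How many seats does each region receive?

Gamma 12, Alpha 4, Theta 8

Standard divisor: 29658 ÷ 24 ≈ 1235.75.
Standard quotas: Gamma 11.7556, Alpha 4.6021, Theta 7.6423.
Lower quotas: Gamma 11, Alpha 4, Theta 7 (sum 22, leaving 2 seats).
Remainders in descending order: Gamma 0.7556, Theta 0.6423, Alpha 0.6021.
The surplus seats go to Gamma, Theta.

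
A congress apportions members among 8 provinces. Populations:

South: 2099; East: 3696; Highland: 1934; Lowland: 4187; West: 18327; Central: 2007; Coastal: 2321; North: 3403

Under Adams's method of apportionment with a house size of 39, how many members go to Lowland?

Standard divisor 37974/39 ≈ 973.692; standard quotas: South 2.156, East 3.796, Highland 1.986, Lowland 4.300, West 18.822, Central 2.061, Coastal 2.384, North 3.495.
Rounding up gives 3, 4, 2, 5, 19, 3, 3, 4 = 43 seats, so the divisor must be adjusted.
With modified divisor 1064: modified quotas South 1.973, East 3.474, Highland 1.818, Lowland 3.935, West 17.225, Central 1.886, Coastal 2.181, North 3.198.
Rounding up: South 2, East 4, Highland 2, Lowland 4, West 18, Central 2, Coastal 3, North 4 (total 39).
Lowland receives 4.

4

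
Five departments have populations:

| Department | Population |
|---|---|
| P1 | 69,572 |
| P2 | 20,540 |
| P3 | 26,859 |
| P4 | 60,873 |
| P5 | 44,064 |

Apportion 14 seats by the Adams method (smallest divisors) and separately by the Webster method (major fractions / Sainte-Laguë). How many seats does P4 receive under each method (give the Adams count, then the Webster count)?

3 and 4

Adams: P1 4, P2 2, P3 2, P4 3, P5 3.
Webster: P1 4, P2 1, P3 2, P4 4, P5 3.
P4 gets 3 under Adams and 4 under Webster.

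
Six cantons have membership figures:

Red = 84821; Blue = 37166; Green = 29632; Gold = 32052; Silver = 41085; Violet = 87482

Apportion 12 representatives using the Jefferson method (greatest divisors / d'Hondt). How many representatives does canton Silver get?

Standard divisor 312238/12 ≈ 26019.833; standard quotas: Red 3.260, Blue 1.428, Green 1.139, Gold 1.232, Silver 1.579, Violet 3.362.
Rounding down gives 3, 1, 1, 1, 1, 3 = 10 seats, so the divisor must be adjusted.
With modified divisor 20900: modified quotas Red 4.058, Blue 1.778, Green 1.418, Gold 1.534, Silver 1.966, Violet 4.186.
Rounding down: Red 4, Blue 1, Green 1, Gold 1, Silver 1, Violet 4 (total 12).
Silver receives 1.

1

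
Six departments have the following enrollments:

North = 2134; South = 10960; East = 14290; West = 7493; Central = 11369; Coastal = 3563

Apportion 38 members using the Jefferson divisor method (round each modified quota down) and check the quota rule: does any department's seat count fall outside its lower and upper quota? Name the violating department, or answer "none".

Standard quotas: North 1.628, South 8.362, East 10.902, West 5.717, Central 8.674, Coastal 2.718.
Jefferson allocation: North 1, South 9, East 11, West 6, Central 9, Coastal 2.
Every allocation lies between the lower and upper quota.

none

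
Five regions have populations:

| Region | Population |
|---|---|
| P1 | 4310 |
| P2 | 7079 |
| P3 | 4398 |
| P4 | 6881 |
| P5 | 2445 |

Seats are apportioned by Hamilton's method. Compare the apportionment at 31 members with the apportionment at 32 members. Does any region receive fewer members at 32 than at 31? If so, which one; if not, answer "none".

none

At 31 seats: P1 5, P2 9, P3 5, P4 9, P5 3.
At 32 seats: P1 5, P2 9, P3 6, P4 9, P5 3.
No region's allocation decreased.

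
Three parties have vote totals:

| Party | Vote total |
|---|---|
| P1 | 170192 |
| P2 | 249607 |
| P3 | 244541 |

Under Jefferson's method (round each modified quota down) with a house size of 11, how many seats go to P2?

4

Standard divisor 664340/11 ≈ 60394.545; standard quotas: P1 2.818, P2 4.133, P3 4.049.
Rounding down gives 2, 4, 4 = 10 seats, so the divisor must be adjusted.
With modified divisor 53300: modified quotas P1 3.193, P2 4.683, P3 4.588.
Rounding down: P1 3, P2 4, P3 4 (total 11).
P2 receives 4.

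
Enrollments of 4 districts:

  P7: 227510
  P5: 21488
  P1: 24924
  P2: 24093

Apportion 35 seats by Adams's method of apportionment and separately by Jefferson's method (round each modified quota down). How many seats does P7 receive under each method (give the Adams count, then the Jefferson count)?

26 and 28

Adams: P7 26, P5 3, P1 3, P2 3.
Jefferson: P7 28, P5 2, P1 3, P2 2.
P7 gets 26 under Adams and 28 under Jefferson.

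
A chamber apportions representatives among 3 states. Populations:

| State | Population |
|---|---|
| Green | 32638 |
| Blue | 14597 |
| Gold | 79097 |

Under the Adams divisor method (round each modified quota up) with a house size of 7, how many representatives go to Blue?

1

Standard divisor 126332/7 ≈ 18047.429; standard quotas: Green 1.808, Blue 0.809, Gold 4.383.
Rounding up gives 2, 1, 5 = 8 seats, so the divisor must be adjusted.
With modified divisor 23100: modified quotas Green 1.413, Blue 0.632, Gold 3.424.
Rounding up: Green 2, Blue 1, Gold 4 (total 7).
Blue receives 1.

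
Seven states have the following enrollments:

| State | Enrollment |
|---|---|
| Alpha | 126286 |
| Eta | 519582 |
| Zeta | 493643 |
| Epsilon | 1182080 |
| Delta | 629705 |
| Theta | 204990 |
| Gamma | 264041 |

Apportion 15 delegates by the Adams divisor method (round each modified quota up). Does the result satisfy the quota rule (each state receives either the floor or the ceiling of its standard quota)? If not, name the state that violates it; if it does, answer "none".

Standard quotas: Alpha 0.554, Eta 2.279, Zeta 2.165, Epsilon 5.184, Delta 2.762, Theta 0.899, Gamma 1.158.
Adams allocation: Alpha 1, Eta 2, Zeta 2, Epsilon 5, Delta 3, Theta 1, Gamma 1.
Every allocation lies between the lower and upper quota.

none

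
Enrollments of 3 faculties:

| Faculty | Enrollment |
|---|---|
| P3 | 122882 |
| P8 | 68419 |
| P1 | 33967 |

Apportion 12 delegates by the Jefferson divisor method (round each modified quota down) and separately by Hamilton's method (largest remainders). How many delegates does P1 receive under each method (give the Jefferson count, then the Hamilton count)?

Jefferson: P3 7, P8 4, P1 1.
Hamilton: P3 6, P8 4, P1 2.
P1 gets 1 under Jefferson and 2 under Hamilton.

1 and 2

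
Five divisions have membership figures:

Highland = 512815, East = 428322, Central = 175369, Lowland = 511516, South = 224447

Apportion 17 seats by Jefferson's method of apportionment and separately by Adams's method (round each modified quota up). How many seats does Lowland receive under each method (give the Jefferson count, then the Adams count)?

5 and 4

Jefferson: Highland 5, East 4, Central 1, Lowland 5, South 2.
Adams: Highland 5, East 4, Central 2, Lowland 4, South 2.
Lowland gets 5 under Jefferson and 4 under Adams.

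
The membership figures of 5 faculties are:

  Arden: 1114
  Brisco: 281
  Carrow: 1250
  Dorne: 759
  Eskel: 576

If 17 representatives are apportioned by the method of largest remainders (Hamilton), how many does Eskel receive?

The standard divisor is 3980/17 ≈ 234.118.
Standard quotas: Arden 4.758, Brisco 1.200, Carrow 5.339, Dorne 3.242, Eskel 2.460.
Lower quotas: Arden 4, Brisco 1, Carrow 5, Dorne 3, Eskel 2 (sum 15, leaving 2 seats).
Remainders in descending order: Arden 0.758, Eskel 0.460, Carrow 0.339, Dorne 0.242, Brisco 0.200.
Largest remainders: Arden, Eskel receive the extra seats.
Eskel receives 3.

3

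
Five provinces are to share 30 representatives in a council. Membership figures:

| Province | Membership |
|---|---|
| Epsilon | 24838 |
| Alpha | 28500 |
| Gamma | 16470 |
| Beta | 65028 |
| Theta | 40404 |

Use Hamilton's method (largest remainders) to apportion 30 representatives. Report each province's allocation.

Epsilon 4, Alpha 5, Gamma 3, Beta 11, Theta 7

The standard divisor is 175240/30 ≈ 5841.333.
Standard quotas: Epsilon 4.2521, Alpha 4.8790, Gamma 2.8196, Beta 11.1324, Theta 6.9169.
Lower quotas: Epsilon 4, Alpha 4, Gamma 2, Beta 11, Theta 6 (sum 27, leaving 3 seats).
Remainders in descending order: Theta 0.9169, Alpha 0.8790, Gamma 0.8196, Epsilon 0.2521, Beta 0.1324.
Largest remainders: Theta, Alpha, Gamma receive the extra seats.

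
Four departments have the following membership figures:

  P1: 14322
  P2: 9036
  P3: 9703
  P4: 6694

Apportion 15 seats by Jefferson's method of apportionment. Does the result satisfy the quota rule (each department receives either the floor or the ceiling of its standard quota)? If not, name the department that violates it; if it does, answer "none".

none

Standard quotas: P1 5.404, P2 3.409, P3 3.661, P4 2.526.
Jefferson allocation: P1 6, P2 3, P3 4, P4 2.
Every allocation lies between the lower and upper quota.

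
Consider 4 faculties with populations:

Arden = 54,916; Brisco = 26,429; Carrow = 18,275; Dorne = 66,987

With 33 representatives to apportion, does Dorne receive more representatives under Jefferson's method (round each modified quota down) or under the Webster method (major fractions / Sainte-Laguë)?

Jefferson: Arden 11, Brisco 5, Carrow 3, Dorne 14.
Webster: Arden 11, Brisco 5, Carrow 4, Dorne 13.
Dorne gets 14 under Jefferson and 13 under Webster.

Jefferson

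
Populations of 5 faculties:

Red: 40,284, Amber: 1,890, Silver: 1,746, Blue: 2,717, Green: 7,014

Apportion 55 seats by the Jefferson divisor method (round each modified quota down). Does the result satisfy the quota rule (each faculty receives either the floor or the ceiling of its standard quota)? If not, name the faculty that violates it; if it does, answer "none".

Red

Standard quotas: Red 41.297, Amber 1.938, Silver 1.790, Blue 2.785, Green 7.190.
Jefferson allocation: Red 43, Amber 2, Silver 1, Blue 2, Green 7.
Red has quota 41.297 (lower 41, upper 42) but receives 43 — outside the quota interval.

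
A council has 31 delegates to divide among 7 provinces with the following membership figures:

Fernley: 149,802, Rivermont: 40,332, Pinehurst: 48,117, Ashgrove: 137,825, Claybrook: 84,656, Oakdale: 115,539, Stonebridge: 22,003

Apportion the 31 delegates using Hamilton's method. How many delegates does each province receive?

Fernley=8, Rivermont=2, Pinehurst=3, Ashgrove=7, Claybrook=4, Oakdale=6, Stonebridge=1

The standard divisor is 598274/31 ≈ 19299.161.
Standard quotas: Fernley 7.7621, Rivermont 2.0898, Pinehurst 2.4932, Ashgrove 7.1415, Claybrook 4.3865, Oakdale 5.9867, Stonebridge 1.1401.
Lower quotas: Fernley 7, Rivermont 2, Pinehurst 2, Ashgrove 7, Claybrook 4, Oakdale 5, Stonebridge 1 (sum 28, leaving 3 seats).
Remainders in descending order: Oakdale 0.9867, Fernley 0.7621, Pinehurst 0.4932, Claybrook 0.3865, Ashgrove 0.1415, Stonebridge 0.1401, Rivermont 0.0898.
The surplus seats go to Oakdale, Fernley, Pinehurst.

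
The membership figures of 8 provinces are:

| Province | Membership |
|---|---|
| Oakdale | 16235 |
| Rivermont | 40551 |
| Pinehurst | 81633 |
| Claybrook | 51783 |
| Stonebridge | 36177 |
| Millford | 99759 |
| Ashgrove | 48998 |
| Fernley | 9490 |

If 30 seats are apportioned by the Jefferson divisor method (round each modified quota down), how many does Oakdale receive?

1

Standard divisor 384626/30 ≈ 12820.867; standard quotas: Oakdale 1.266, Rivermont 3.163, Pinehurst 6.367, Claybrook 4.039, Stonebridge 2.822, Millford 7.781, Ashgrove 3.822, Fernley 0.740.
Rounding down gives 1, 3, 6, 4, 2, 7, 3, 0 = 26 seats, so the divisor must be adjusted.
With modified divisor 11400: modified quotas Oakdale 1.424, Rivermont 3.557, Pinehurst 7.161, Claybrook 4.542, Stonebridge 3.173, Millford 8.751, Ashgrove 4.298, Fernley 0.832.
Rounding down: Oakdale 1, Rivermont 3, Pinehurst 7, Claybrook 4, Stonebridge 3, Millford 8, Ashgrove 4, Fernley 0 (total 30).
Oakdale receives 1.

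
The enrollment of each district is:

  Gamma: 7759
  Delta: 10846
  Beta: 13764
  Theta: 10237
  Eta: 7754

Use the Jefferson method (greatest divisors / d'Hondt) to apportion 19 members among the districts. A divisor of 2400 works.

Gamma=3; Delta=4; Beta=5; Theta=4; Eta=3

With modified divisor 2400: modified quotas Gamma 3.233, Delta 4.519, Beta 5.735, Theta 4.265, Eta 3.231.
Rounding down: Gamma 3, Delta 4, Beta 5, Theta 4, Eta 3 (total 19).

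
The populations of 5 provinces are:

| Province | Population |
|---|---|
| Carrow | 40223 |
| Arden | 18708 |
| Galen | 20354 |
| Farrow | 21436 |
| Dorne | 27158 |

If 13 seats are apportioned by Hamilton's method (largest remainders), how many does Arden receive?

Total 127879; standard divisor 127879/13 ≈ 9836.846.
Standard quotas: Carrow 4.0890, Arden 1.9018, Galen 2.0692, Farrow 2.1792, Dorne 2.7608.
Lower quotas: Carrow 4, Arden 1, Galen 2, Farrow 2, Dorne 2 (sum 11, leaving 2 seats).
Remainders in descending order: Arden 0.9018, Dorne 0.7608, Farrow 0.1792, Carrow 0.0890, Galen 0.0692.
Largest remainders: Arden, Dorne receive the extra seats.
Arden receives 2.

2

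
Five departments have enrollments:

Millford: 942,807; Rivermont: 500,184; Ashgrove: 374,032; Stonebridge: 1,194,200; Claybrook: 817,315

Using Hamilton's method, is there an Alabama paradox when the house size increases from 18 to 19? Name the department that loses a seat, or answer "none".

none

At 18 seats: Millford 4, Rivermont 2, Ashgrove 2, Stonebridge 6, Claybrook 4.
At 19 seats: Millford 5, Rivermont 2, Ashgrove 2, Stonebridge 6, Claybrook 4.
No department's allocation decreased.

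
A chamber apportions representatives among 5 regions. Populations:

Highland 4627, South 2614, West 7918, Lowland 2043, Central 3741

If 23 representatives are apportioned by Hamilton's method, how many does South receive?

Standard divisor: 20943 ÷ 23 ≈ 910.565.
Standard quotas: Highland 5.0815, South 2.8707, West 8.6957, Lowland 2.2437, Central 4.1084.
Lower quotas: Highland 5, South 2, West 8, Lowland 2, Central 4 (sum 21, leaving 2 seats).
Remainders in descending order: South 0.8707, West 0.6957, Lowland 0.2437, Central 0.1084, Highland 0.0815.
Largest remainders: South, West receive the extra seats.
South receives 3.

3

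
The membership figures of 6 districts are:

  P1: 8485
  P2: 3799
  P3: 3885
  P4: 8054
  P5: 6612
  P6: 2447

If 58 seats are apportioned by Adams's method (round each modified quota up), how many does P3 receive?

Standard divisor 33282/58 ≈ 573.828; standard quotas: P1 14.787, P2 6.620, P3 6.770, P4 14.036, P5 11.523, P6 4.264.
Rounding up gives 15, 7, 7, 15, 12, 5 = 61 seats, so the divisor must be adjusted.
With modified divisor 607.77: modified quotas P1 13.961, P2 6.251, P3 6.392, P4 13.252, P5 10.879, P6 4.026.
Rounding up: P1 14, P2 7, P3 7, P4 14, P5 11, P6 5 (total 58).
P3 receives 7.

7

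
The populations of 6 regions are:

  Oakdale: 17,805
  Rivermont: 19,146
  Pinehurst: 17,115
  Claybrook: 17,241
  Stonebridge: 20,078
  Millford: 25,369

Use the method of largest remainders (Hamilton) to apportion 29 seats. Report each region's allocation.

Oakdale=5; Rivermont=5; Pinehurst=4; Claybrook=4; Stonebridge=5; Millford=6

Standard divisor: 116754 ÷ 29 = 4026.
Standard quotas: Oakdale 4.4225, Rivermont 4.7556, Pinehurst 4.2511, Claybrook 4.2824, Stonebridge 4.9871, Millford 6.3013.
Lower quotas: Oakdale 4, Rivermont 4, Pinehurst 4, Claybrook 4, Stonebridge 4, Millford 6 (sum 26, leaving 3 seats).
Remainders in descending order: Stonebridge 0.9871, Rivermont 0.7556, Oakdale 0.4225, Millford 0.3013, Claybrook 0.2824, Pinehurst 0.2511.
Largest remainders: Stonebridge, Rivermont, Oakdale receive the extra seats.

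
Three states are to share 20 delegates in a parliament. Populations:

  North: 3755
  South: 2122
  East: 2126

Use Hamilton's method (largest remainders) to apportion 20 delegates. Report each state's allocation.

North 10, South 5, East 5

Total 8003; standard divisor 8003/20 ≈ 400.15.
Standard quotas: North 9.384, South 5.303, East 5.313.
Lower quotas: North 9, South 5, East 5 (sum 19, leaving 1 seat).
Remainders in descending order: North 0.384, East 0.313, South 0.303.
The surplus seat goes to North.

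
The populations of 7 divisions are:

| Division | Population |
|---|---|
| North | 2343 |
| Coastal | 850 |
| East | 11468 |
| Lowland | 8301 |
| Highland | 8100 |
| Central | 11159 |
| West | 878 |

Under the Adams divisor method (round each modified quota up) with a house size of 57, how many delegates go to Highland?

Standard divisor 43099/57 ≈ 756.123; standard quotas: North 3.099, Coastal 1.124, East 15.167, Lowland 10.978, Highland 10.713, Central 14.758, West 1.161.
Rounding up gives 4, 2, 16, 11, 11, 15, 2 = 61 seats, so the divisor must be adjusted.
With modified divisor 815: modified quotas North 2.875, Coastal 1.043, East 14.071, Lowland 10.185, Highland 9.939, Central 13.692, West 1.077.
Rounding up: North 3, Coastal 2, East 15, Lowland 11, Highland 10, Central 14, West 2 (total 57).
Highland receives 10.

10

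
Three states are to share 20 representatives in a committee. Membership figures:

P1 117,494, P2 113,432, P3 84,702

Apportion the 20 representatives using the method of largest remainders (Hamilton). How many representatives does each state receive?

P1=8, P2=7, P3=5

Total 315628; standard divisor 315628/20 ≈ 15781.4.
Standard quotas: P1 7.4451, P2 7.1877, P3 5.3672.
Lower quotas: P1 7, P2 7, P3 5 (sum 19, leaving 1 seat).
Remainders in descending order: P1 0.4451, P3 0.3672, P2 0.1877.
Largest remainder: P1 receives the extra seat.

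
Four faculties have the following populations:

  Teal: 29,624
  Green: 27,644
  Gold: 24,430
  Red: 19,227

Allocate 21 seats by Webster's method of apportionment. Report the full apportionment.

Teal: 6; Green: 6; Gold: 5; Red: 4

Standard divisor 100925/21 ≈ 4805.952; standard quotas: Teal 6.164, Green 5.752, Gold 5.083, Red 4.001.
Rounding to the nearest integer gives Teal 6, Green 6, Gold 5, Red 4 — total 21, matching the house size, so no adjustment is needed.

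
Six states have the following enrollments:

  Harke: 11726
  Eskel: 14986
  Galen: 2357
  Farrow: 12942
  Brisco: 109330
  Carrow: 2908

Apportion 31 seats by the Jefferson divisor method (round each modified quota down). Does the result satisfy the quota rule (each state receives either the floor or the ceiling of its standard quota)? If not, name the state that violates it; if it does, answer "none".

Brisco

Standard quotas: Harke 2.357, Eskel 3.012, Galen 0.474, Farrow 2.601, Brisco 21.972, Carrow 0.584.
Jefferson allocation: Harke 2, Eskel 3, Galen 0, Farrow 2, Brisco 24, Carrow 0.
Brisco has quota 21.972 (lower 21, upper 22) but receives 24 — outside the quota interval.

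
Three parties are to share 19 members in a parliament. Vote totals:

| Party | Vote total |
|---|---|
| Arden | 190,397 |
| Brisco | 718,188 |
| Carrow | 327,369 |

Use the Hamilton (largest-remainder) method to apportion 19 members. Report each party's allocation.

Total 1235954; standard divisor 1235954/19 ≈ 65050.211.
Standard quotas: Arden 2.9269, Brisco 11.0405, Carrow 5.0326.
Lower quotas: Arden 2, Brisco 11, Carrow 5 (sum 18, leaving 1 seat).
Remainders in descending order: Arden 0.9269, Brisco 0.0405, Carrow 0.0326.
Largest remainder: Arden receives the extra seat.

Arden 3, Brisco 11, Carrow 5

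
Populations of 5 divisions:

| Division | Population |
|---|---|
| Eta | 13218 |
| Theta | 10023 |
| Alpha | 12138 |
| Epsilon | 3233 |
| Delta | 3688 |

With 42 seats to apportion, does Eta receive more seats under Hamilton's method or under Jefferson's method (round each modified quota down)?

Hamilton: Eta 13, Theta 10, Alpha 12, Epsilon 3, Delta 4.
Jefferson: Eta 14, Theta 10, Alpha 12, Epsilon 3, Delta 3.
Eta gets 13 under Hamilton and 14 under Jefferson.

Jefferson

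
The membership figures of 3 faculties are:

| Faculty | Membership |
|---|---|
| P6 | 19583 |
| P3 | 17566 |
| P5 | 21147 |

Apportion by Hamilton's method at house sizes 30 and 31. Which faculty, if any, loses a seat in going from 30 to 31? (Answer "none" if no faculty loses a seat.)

none

At 30 seats: P6 10, P3 9, P5 11.
At 31 seats: P6 11, P3 9, P5 11.
No faculty's allocation decreased.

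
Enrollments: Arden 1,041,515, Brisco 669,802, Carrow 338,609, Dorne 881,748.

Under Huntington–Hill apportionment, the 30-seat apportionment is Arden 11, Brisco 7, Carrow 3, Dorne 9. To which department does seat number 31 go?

Priority for the next seat is population ÷ (√(s·(s+1))).
Priorities: Arden 90652.245, Brisco 89506.057, Carrow 97747.999, Dorne 92944.400.
Highest priority: Carrow.

Carrow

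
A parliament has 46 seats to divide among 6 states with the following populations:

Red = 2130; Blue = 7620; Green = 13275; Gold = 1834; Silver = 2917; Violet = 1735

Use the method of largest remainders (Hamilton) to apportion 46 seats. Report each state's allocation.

Red 3; Blue 12; Green 21; Gold 3; Silver 4; Violet 3

The standard divisor is 29511/46 ≈ 641.543.
Standard quotas: Red 3.3201, Blue 11.8776, Green 20.6923, Gold 2.8587, Silver 4.5468, Violet 2.7044.
Lower quotas: Red 3, Blue 11, Green 20, Gold 2, Silver 4, Violet 2 (sum 42, leaving 4 seats).
Remainders in descending order: Blue 0.8776, Gold 0.8587, Violet 0.7044, Green 0.6923, Silver 0.5468, Red 0.3201.
Largest remainders: Blue, Gold, Violet, Green receive the extra seats.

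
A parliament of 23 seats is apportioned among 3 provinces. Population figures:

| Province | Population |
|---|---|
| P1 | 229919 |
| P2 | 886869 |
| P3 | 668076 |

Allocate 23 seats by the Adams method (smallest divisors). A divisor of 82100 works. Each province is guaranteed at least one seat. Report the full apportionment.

With modified divisor 82100: modified quotas P1 2.800, P2 10.802, P3 8.137.
Rounding up: P1 3, P2 11, P3 9 (total 23).

P1=3, P2=11, P3=9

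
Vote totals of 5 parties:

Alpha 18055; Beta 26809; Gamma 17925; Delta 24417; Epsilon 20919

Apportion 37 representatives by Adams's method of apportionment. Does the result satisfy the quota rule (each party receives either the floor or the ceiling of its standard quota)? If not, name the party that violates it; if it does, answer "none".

none

Standard quotas: Alpha 6.178, Beta 9.174, Gamma 6.134, Delta 8.355, Epsilon 7.158.
Adams allocation: Alpha 6, Beta 9, Gamma 6, Delta 9, Epsilon 7.
Every allocation lies between the lower and upper quota.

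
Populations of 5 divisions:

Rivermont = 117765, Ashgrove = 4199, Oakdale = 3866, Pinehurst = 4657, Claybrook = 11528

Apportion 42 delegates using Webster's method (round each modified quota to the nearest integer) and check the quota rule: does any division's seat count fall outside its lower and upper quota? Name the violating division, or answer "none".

Standard quotas: Rivermont 34.828, Ashgrove 1.242, Oakdale 1.143, Pinehurst 1.377, Claybrook 3.409.
Webster allocation: Rivermont 36, Ashgrove 1, Oakdale 1, Pinehurst 1, Claybrook 3.
Rivermont has quota 34.828 (lower 34, upper 35) but receives 36 — outside the quota interval.

Rivermont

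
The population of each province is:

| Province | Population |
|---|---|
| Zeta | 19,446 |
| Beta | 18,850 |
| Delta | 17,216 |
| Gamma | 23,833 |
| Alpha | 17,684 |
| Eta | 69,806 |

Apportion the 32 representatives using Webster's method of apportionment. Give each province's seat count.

Standard divisor 166835/32 ≈ 5213.594; standard quotas: Zeta 3.730, Beta 3.616, Delta 3.302, Gamma 4.571, Alpha 3.392, Eta 13.389.
Rounding to the nearest integer gives Zeta 4, Beta 4, Delta 3, Gamma 5, Alpha 3, Eta 13 — total 32, matching the house size, so no adjustment is needed.

Zeta=4; Beta=4; Delta=3; Gamma=5; Alpha=3; Eta=13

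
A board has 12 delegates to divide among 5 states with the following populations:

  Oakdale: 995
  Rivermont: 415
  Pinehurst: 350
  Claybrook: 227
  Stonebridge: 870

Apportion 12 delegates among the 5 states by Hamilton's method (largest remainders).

The standard divisor is 2857/12 ≈ 238.083.
Standard quotas: Oakdale 4.179, Rivermont 1.743, Pinehurst 1.470, Claybrook 0.953, Stonebridge 3.654.
Lower quotas: Oakdale 4, Rivermont 1, Pinehurst 1, Claybrook 0, Stonebridge 3 (sum 9, leaving 3 seats).
Remainders in descending order: Claybrook 0.953, Rivermont 0.743, Stonebridge 0.654, Pinehurst 0.470, Oakdale 0.179.
The surplus seats go to Claybrook, Rivermont, Stonebridge.

Oakdale 4; Rivermont 2; Pinehurst 1; Claybrook 1; Stonebridge 4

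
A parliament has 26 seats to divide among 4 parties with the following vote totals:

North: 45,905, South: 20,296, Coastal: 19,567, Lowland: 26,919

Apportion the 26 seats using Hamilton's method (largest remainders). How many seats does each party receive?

The standard divisor is 112687/26 ≈ 4334.115.
Standard quotas: North 10.5916, South 4.6828, Coastal 4.5146, Lowland 6.2110.
Lower quotas: North 10, South 4, Coastal 4, Lowland 6 (sum 24, leaving 2 seats).
Remainders in descending order: South 0.6828, North 0.5916, Coastal 0.5146, Lowland 0.2110.
The surplus seats go to South, North.

North 11, South 5, Coastal 4, Lowland 6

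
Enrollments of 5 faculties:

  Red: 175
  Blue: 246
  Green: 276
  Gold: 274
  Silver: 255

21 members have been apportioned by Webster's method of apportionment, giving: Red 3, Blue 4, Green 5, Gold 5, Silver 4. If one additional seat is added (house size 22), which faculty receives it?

Priority for the next seat is population ÷ (current seats + 0.5).
Priorities: Red 50.000, Blue 54.667, Green 50.182, Gold 49.818, Silver 56.667.
Highest priority: Silver.

Silver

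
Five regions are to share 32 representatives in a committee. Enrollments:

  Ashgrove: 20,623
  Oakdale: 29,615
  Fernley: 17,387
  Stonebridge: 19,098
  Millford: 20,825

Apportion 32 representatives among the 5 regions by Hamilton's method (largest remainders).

Ashgrove: 6, Oakdale: 9, Fernley: 5, Stonebridge: 6, Millford: 6

Standard divisor: 107548 ÷ 32 ≈ 3360.875.
Standard quotas: Ashgrove 6.1362, Oakdale 8.8117, Fernley 5.1734, Stonebridge 5.6824, Millford 6.1963.
Lower quotas: Ashgrove 6, Oakdale 8, Fernley 5, Stonebridge 5, Millford 6 (sum 30, leaving 2 seats).
Remainders in descending order: Oakdale 0.8117, Stonebridge 0.6824, Millford 0.1963, Fernley 0.1734, Ashgrove 0.1362.
Largest remainders: Oakdale, Stonebridge receive the extra seats.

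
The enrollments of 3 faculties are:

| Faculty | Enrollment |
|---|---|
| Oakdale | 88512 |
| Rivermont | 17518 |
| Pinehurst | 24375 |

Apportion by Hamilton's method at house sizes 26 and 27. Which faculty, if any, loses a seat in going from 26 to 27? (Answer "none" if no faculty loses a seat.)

none

At 26 seats: Oakdale 18, Rivermont 3, Pinehurst 5.
At 27 seats: Oakdale 18, Rivermont 4, Pinehurst 5.
No faculty's allocation decreased.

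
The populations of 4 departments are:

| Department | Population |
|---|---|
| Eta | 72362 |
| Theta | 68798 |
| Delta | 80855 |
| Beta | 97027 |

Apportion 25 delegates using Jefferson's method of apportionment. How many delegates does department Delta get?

Standard divisor 319042/25 ≈ 12761.68; standard quotas: Eta 5.670, Theta 5.391, Delta 6.336, Beta 7.603.
Rounding down gives 5, 5, 6, 7 = 23 seats, so the divisor must be adjusted.
With modified divisor 11800: modified quotas Eta 6.132, Theta 5.830, Delta 6.852, Beta 8.223.
Rounding down: Eta 6, Theta 5, Delta 6, Beta 8 (total 25).
Delta receives 6.

6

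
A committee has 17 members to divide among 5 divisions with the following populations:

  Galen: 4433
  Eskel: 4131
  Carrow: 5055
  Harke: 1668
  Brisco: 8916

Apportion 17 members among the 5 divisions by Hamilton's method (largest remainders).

Standard divisor: 24203 ÷ 17 ≈ 1423.706.
Standard quotas: Galen 3.1137, Eskel 2.9016, Carrow 3.5506, Harke 1.1716, Brisco 6.2625.
Lower quotas: Galen 3, Eskel 2, Carrow 3, Harke 1, Brisco 6 (sum 15, leaving 2 seats).
Remainders in descending order: Eskel 0.9016, Carrow 0.5506, Brisco 0.2625, Harke 0.1716, Galen 0.1137.
Largest remainders: Eskel, Carrow receive the extra seats.

Galen: 3, Eskel: 3, Carrow: 4, Harke: 1, Brisco: 6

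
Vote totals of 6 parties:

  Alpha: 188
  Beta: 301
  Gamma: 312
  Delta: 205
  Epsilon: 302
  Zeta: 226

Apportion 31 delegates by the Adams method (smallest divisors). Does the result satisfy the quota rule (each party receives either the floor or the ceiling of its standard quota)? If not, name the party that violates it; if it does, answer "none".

none

Standard quotas: Alpha 3.799, Beta 6.083, Gamma 6.305, Delta 4.143, Epsilon 6.103, Zeta 4.567.
Adams allocation: Alpha 4, Beta 6, Gamma 6, Delta 4, Epsilon 6, Zeta 5.
Every allocation lies between the lower and upper quota.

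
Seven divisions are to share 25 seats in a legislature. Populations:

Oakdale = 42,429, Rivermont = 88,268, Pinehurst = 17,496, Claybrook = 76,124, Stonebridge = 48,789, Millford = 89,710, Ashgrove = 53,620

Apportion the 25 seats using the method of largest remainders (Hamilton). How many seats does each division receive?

Oakdale 3, Rivermont 5, Pinehurst 1, Claybrook 5, Stonebridge 3, Millford 5, Ashgrove 3

Total 416436; standard divisor 416436/25 ≈ 16657.44.
Standard quotas: Oakdale 2.5472, Rivermont 5.2990, Pinehurst 1.0503, Claybrook 4.5700, Stonebridge 2.9290, Millford 5.3856, Ashgrove 3.2190.
Lower quotas: Oakdale 2, Rivermont 5, Pinehurst 1, Claybrook 4, Stonebridge 2, Millford 5, Ashgrove 3 (sum 22, leaving 3 seats).
Remainders in descending order: Stonebridge 0.9290, Claybrook 0.5700, Oakdale 0.5472, Millford 0.3856, Rivermont 0.2990, Ashgrove 0.2190, Pinehurst 0.0503.
The surplus seats go to Stonebridge, Claybrook, Oakdale.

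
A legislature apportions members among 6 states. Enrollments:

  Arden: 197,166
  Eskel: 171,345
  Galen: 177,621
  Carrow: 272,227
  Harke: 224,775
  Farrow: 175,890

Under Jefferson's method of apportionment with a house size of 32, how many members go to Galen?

Standard divisor 1219024/32 ≈ 38094.5; standard quotas: Arden 5.176, Eskel 4.498, Galen 4.663, Carrow 7.146, Harke 5.900, Farrow 4.617.
Rounding down gives 5, 4, 4, 7, 5, 4 = 29 seats, so the divisor must be adjusted.
With modified divisor 34700: modified quotas Arden 5.682, Eskel 4.938, Galen 5.119, Carrow 7.845, Harke 6.478, Farrow 5.069.
Rounding down: Arden 5, Eskel 4, Galen 5, Carrow 7, Harke 6, Farrow 5 (total 32).
Galen receives 5.

5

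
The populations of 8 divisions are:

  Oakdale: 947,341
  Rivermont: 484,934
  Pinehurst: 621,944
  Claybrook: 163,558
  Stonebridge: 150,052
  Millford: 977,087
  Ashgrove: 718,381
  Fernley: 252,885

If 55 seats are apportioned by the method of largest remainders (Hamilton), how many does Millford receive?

The standard divisor is 4316182/55 ≈ 78476.036.
Standard quotas: Oakdale 12.0717, Rivermont 6.1794, Pinehurst 7.9253, Claybrook 2.0842, Stonebridge 1.9121, Millford 12.4508, Ashgrove 9.1541, Fernley 3.2224.
Lower quotas: Oakdale 12, Rivermont 6, Pinehurst 7, Claybrook 2, Stonebridge 1, Millford 12, Ashgrove 9, Fernley 3 (sum 52, leaving 3 seats).
Remainders in descending order: Pinehurst 0.9253, Stonebridge 0.9121, Millford 0.4508, Fernley 0.2224, Rivermont 0.1794, Ashgrove 0.1541, Claybrook 0.0842, Oakdale 0.0717.
The surplus seats go to Pinehurst, Stonebridge, Millford.
Millford receives 13.

13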